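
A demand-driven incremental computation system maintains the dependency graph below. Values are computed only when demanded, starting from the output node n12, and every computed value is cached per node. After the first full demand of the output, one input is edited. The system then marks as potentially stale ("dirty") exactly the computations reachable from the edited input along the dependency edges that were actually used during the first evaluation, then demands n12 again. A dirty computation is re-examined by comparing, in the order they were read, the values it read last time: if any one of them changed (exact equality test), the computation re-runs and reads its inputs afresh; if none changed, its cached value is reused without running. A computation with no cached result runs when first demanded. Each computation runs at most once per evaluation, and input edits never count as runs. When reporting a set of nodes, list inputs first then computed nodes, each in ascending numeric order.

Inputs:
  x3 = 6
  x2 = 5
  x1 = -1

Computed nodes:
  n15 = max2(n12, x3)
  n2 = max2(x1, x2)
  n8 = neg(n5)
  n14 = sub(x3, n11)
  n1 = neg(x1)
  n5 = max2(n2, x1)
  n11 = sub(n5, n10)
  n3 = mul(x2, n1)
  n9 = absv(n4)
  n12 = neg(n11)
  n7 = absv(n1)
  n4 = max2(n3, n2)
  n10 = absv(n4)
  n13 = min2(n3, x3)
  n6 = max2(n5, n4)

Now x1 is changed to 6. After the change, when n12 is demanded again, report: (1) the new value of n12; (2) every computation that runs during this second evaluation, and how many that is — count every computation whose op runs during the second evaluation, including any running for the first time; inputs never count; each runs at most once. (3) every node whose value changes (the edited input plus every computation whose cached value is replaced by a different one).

New value of n12: 0.
Computations that run: n1, n2, n3, n4, n5, n10, n11 — 7 in total.
Values that change: x1, n1, n2, n3, n4, n5, n10.
Key observation: the change is absorbed at n11 — it re-runs but produces the same value, and the output's value is unchanged.

First evaluation (everything demanded from the output):
  n1 = neg(-1) = 1
  n2 = max2(-1, 5) = 5
  n3 = mul(5, 1) = 5
  n4 = max2(5, 5) = 5
  n5 = max2(5, -1) = 5
  n10 = absv(5) = 5
  n11 = sub(5, 5) = 0
  n12 = neg(0) = 0

Propagation after the edit:
  n1: runs — x1 -1->6; result -6.
  n2: runs — x1 -1->6; result 6.
  n3: runs — n1 1->-6; result -30.
  n4: runs — n3 5->-30; n2 5->6; result 6.
  n5: runs — n2 5->6; x1 -1->6; result 6.
  n10: runs — n4 5->6; result 6.
  n11: runs — n5 5->6; n10 5->6; result 0 (same value as before).
  n12: checked — values it read are unchanged (n11 unchanged); reused cached 0 without running.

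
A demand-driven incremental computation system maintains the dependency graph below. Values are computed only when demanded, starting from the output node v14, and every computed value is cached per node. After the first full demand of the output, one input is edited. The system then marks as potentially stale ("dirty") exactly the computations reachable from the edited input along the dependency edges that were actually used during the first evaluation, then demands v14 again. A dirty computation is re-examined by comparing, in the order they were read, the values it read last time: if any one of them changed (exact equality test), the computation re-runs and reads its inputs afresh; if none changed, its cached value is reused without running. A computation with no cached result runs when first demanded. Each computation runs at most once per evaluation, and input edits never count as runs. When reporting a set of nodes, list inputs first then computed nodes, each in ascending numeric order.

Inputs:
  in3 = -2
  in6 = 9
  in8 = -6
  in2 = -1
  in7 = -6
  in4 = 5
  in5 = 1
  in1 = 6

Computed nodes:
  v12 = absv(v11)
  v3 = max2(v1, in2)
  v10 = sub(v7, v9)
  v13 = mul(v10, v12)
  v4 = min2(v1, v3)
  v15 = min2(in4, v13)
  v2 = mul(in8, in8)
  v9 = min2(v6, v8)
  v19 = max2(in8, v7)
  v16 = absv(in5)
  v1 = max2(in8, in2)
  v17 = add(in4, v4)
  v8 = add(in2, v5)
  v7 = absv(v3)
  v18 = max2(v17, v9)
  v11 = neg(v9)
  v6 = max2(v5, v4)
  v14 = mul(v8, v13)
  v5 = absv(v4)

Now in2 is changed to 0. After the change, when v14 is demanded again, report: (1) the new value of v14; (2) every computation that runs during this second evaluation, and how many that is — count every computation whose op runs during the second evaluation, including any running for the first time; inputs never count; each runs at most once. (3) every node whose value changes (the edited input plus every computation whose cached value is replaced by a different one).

First evaluation (everything demanded from the output):
  v1 = max2(-6, -1) = -1
  v3 = max2(-1, -1) = -1
  v4 = min2(-1, -1) = -1
  v5 = absv(-1) = 1
  v6 = max2(1, -1) = 1
  v7 = absv(-1) = 1
  v8 = add(-1, 1) = 0
  v9 = min2(1, 0) = 0
  v10 = sub(1, 0) = 1
  v11 = neg(0) = 0
  v12 = absv(0) = 0
  v13 = mul(1, 0) = 0
  v14 = mul(0, 0) = 0

Propagation after the edit:
  v1: runs — in2 -1->0; result 0.
  v3: runs — v1 -1->0; in2 -1->0; result 0.
  v4: runs — v1 -1->0; v3 -1->0; result 0.
  v5: runs — v4 -1->0; result 0.
  v6: runs — v5 1->0; v4 -1->0; result 0.
  v7: runs — v3 -1->0; result 0.
  v8: runs — in2 -1->0; v5 1->0; result 0 (same value as before).
  v9: runs — v6 1->0; result 0 (same value as before).
  v10: runs — v7 1->0; result 0.
  v11: checked — values it read are unchanged (v9 unchanged); reused cached 0 without running.
  v12: checked — values it read are unchanged (v11 unchanged); reused cached 0 without running.
  v13: runs — v10 1->0; result 0 (same value as before).
  v14: checked — values it read are unchanged (v8 unchanged, v13 unchanged); reused cached 0 without running.

Key observation: the cutoff stops propagation at v11 — its inputs' values are unchanged, so it reuses its cache.

New value of v14: 0.
Computations that run: v1, v3, v4, v5, v6, v7, v8, v9, v10, v13 — 10 in total.
Values that change: in2, v1, v3, v4, v5, v6, v7, v10.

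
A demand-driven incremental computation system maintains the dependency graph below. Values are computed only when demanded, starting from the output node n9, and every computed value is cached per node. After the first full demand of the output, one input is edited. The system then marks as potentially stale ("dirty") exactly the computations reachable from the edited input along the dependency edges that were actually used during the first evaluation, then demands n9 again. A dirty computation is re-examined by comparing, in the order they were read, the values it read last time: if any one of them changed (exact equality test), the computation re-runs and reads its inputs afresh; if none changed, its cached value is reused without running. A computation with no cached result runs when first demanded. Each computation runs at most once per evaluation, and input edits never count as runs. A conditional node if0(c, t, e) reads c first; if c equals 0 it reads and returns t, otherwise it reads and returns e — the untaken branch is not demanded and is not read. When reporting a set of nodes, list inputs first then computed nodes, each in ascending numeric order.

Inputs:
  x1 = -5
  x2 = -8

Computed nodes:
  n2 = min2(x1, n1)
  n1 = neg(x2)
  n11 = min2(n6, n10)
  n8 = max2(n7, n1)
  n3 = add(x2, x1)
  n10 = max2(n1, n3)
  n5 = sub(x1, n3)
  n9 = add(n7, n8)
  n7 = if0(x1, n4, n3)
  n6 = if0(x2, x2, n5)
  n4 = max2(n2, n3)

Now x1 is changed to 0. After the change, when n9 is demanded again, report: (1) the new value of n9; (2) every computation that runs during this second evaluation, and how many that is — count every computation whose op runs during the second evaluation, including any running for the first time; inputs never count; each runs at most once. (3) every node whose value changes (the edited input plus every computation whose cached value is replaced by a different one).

First evaluation (everything demanded from the output):
  n1 = neg(-8) = 8
  n3 = add(-8, -5) = -13
  n7 = if0(x1=-5 -> else branch n3) = -13
  n8 = max2(-13, 8) = 8
  n9 = add(-13, 8) = -5

Propagation after the edit:
  n2: demanded for the first time — runs, produces 0.
  n3: runs — x1 -5->0; result -8.
  n4: demanded for the first time — runs, produces 0.
  n7: runs — x1 -5->0; n3 -13->-8; result 0.
  n8: runs — n7 -13->0; result 8 (same value as before).
  n9: runs — n7 -13->0; result 8.

Key observation: a condition flipped, so demand reaches new nodes — n2, n4 run for the first time.

New value of n9: 8.
Computations that run: n2, n3, n4, n7, n8, n9 — 6 in total.
Values that change: x1, n3, n7, n9.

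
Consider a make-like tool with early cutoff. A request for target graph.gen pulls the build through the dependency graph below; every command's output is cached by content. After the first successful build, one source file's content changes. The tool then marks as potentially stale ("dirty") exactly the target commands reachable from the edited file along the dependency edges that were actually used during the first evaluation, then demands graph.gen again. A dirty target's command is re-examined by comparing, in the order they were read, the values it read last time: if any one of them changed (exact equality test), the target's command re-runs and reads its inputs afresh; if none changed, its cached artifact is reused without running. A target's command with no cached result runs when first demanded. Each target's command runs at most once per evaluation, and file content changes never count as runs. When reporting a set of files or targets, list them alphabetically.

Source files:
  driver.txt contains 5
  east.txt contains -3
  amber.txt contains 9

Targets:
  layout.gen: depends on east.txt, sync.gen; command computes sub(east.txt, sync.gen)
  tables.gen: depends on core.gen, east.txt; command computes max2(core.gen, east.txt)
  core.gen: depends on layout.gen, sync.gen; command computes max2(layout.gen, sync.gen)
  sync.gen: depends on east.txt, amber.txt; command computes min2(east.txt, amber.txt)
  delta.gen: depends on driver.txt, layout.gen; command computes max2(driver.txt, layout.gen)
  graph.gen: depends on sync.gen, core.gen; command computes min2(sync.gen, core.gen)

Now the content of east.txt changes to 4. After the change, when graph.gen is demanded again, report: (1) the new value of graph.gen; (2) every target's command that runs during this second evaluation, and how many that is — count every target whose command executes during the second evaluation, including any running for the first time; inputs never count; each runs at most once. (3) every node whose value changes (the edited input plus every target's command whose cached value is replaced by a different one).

Demanding graph.gen again yields 4.
4 target commands run: core.gen, graph.gen, layout.gen, sync.gen.
The nodes whose values change: core.gen, east.txt, graph.gen, sync.gen.

First demand of the output computes:
  sync.gen = min2(-3, 9) = -3
  layout.gen = sub(-3, -3) = 0
  core.gen = max2(0, -3) = 0
  graph.gen = min2(-3, 0) = -3

After the edit, cleaning proceeds:
  sync.gen: a read changed (east.txt -3->4) — executes, giving 4.
  layout.gen: a read changed (east.txt -3->4; sync.gen -3->4) — executes, giving 0 — identical to its old value.
  core.gen: a read changed (sync.gen -3->4) — executes, giving 4.
  graph.gen: a read changed (sync.gen -3->4; core.gen 0->4) — executes, giving 4.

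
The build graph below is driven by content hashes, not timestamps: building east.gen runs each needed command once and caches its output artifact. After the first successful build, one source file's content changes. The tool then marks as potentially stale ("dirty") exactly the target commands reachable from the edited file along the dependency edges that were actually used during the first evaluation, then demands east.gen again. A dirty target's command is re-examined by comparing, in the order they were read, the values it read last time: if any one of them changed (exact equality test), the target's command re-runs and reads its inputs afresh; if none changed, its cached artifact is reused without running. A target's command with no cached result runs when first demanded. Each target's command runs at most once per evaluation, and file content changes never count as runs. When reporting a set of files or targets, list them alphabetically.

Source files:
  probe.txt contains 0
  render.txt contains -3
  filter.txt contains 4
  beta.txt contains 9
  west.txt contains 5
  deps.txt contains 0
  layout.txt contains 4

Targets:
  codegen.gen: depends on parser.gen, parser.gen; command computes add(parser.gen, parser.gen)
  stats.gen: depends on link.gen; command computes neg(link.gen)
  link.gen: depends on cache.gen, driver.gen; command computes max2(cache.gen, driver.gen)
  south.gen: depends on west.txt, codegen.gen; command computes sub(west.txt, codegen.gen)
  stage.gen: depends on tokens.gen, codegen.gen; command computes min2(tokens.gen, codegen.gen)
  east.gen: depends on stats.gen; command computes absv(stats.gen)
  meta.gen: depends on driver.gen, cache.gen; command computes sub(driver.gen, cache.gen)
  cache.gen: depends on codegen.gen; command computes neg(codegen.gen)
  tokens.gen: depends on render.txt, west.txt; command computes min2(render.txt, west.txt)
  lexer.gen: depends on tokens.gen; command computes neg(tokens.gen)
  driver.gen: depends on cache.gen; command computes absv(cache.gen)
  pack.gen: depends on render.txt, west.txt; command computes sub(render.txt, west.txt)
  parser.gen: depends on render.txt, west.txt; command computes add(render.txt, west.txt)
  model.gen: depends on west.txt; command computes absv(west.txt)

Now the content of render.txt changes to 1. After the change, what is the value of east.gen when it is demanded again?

Initial pass — values computed on the first demand:
  parser.gen = add(-3, 5) = 2
  codegen.gen = add(2, 2) = 4
  cache.gen = neg(4) = -4
  driver.gen = absv(-4) = 4
  link.gen = max2(-4, 4) = 4
  stats.gen = neg(4) = -4
  east.gen = absv(-4) = 4

Second demand — change propagation:
  parser.gen: re-runs because render.txt -3->1; new result 6.
  codegen.gen: re-runs because parser.gen 2->6; parser.gen 2->6; new result 12.
  cache.gen: re-runs because codegen.gen 4->12; new result -12.
  driver.gen: re-runs because cache.gen -4->-12; new result 12.
  link.gen: re-runs because cache.gen -4->-12; driver.gen 4->12; new result 12.
  stats.gen: re-runs because link.gen 4->12; new result -12.
  east.gen: re-runs because stats.gen -4->-12; new result 12.

east.gen now evaluates to 12.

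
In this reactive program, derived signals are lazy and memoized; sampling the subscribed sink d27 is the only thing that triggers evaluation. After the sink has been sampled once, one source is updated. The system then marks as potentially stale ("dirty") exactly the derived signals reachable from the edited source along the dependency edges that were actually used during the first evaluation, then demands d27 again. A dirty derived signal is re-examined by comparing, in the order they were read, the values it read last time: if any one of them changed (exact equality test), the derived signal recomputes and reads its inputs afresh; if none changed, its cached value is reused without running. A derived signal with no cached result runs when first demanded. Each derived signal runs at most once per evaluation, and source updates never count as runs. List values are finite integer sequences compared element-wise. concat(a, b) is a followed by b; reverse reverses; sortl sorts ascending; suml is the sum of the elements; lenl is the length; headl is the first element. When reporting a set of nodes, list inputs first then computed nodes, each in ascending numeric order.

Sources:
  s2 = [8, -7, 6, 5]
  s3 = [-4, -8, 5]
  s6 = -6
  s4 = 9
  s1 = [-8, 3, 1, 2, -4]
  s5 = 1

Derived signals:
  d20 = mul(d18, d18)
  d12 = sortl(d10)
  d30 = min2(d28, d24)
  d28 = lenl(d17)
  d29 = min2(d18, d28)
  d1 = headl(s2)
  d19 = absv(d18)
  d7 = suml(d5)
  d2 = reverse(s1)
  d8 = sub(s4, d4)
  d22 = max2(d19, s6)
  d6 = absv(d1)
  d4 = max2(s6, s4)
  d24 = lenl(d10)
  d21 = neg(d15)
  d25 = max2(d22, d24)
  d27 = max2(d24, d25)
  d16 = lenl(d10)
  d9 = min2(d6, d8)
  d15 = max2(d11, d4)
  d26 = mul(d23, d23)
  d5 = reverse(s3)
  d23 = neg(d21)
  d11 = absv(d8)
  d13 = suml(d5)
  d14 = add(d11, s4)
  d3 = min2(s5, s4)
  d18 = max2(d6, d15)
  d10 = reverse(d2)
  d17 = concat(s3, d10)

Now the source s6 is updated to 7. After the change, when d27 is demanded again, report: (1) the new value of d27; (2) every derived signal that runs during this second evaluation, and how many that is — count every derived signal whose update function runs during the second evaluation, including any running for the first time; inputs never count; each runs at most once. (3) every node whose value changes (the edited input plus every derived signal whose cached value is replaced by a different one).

First demand of the output computes:
  d1 = headl([8, -7, 6, 5]) = 8
  d2 = reverse([-8, 3, 1, 2, -4]) = [-4, 2, 1, 3, -8]
  d4 = max2(-6, 9) = 9
  d6 = absv(8) = 8
  d8 = sub(9, 9) = 0
  d10 = reverse([-4, 2, 1, 3, -8]) = [-8, 3, 1, 2, -4]
  d11 = absv(0) = 0
  d15 = max2(0, 9) = 9
  d18 = max2(8, 9) = 9
  d19 = absv(9) = 9
  d22 = max2(9, -6) = 9
  d24 = lenl([-8, 3, 1, 2, -4]) = 5
  d25 = max2(9, 5) = 9
  d27 = max2(5, 9) = 9

After the edit, cleaning proceeds:
  d4: a read changed (s6 -6->7) — executes, giving 9 — identical to its old value.
  d8: dirty, but its reads are unchanged (s4 unchanged, d4 unchanged); cached 0 stands.
  d11: dirty, but its reads are unchanged (d8 unchanged); cached 0 stands.
  d15: dirty, but its reads are unchanged (d11 unchanged, d4 unchanged); cached 9 stands.
  d18: dirty, but its reads are unchanged (d6 unchanged, d15 unchanged); cached 9 stands.
  d19: dirty, but its reads are unchanged (d18 unchanged); cached 9 stands.
  d22: a read changed (s6 -6->7) — executes, giving 9 — identical to its old value.
  d25: dirty, but its reads are unchanged (d22 unchanged, d24 unchanged); cached 9 stands.
  d27: dirty, but its reads are unchanged (d24 unchanged, d25 unchanged); cached 9 stands.

Note where the cutoff bites: d8 is checked, finds nothing changed, and keeps its cache.

Demanding d27 again yields 9.
2 derived signals run: d4, d22.
The nodes whose values change: s6.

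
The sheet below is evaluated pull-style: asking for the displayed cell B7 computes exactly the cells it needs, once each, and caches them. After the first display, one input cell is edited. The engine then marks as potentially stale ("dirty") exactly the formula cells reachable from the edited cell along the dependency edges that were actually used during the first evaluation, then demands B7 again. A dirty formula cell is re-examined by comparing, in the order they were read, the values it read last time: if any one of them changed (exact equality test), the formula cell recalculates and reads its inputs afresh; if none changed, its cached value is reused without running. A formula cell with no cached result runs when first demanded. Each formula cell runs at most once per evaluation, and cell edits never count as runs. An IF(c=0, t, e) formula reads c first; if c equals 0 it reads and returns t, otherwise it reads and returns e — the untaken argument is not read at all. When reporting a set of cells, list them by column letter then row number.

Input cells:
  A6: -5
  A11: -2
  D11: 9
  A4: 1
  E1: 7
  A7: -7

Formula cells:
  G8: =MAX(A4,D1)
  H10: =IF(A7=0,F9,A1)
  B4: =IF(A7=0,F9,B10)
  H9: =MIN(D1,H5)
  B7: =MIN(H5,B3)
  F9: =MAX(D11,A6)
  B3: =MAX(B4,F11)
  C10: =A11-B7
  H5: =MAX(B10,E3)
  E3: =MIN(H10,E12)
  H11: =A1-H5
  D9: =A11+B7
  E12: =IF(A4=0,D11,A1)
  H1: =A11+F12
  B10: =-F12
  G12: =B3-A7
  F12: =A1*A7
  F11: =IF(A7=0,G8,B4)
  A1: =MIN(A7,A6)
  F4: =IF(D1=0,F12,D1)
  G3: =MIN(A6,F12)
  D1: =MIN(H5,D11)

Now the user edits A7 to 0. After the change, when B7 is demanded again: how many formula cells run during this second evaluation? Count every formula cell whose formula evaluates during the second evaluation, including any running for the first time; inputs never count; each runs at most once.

First demand of the output computes:
  A1 = MIN(-7, -5) = -7
  E12 = IF(A4=0: A4=1 -> else branch A1) = -7
  F12 = -7 * -7 = 49
  B10 = -(49) = -49
  B4 = IF(A7=0: A7=-7 -> else branch B10) = -49
  F11 = IF(A7=0: A7=-7 -> else branch B4) = -49
  B3 = MAX(-49, -49) = -49
  H10 = IF(A7=0: A7=-7 -> else branch A1) = -7
  E3 = MIN(-7, -7) = -7
  H5 = MAX(-49, -7) = -7
  B7 = MIN(-7, -49) = -49

After the edit, cleaning proceeds:
  A1: a read changed (A7 -7->0) — executes, giving -5.
  E12: a read changed (A1 -7->-5) — executes, giving -5.
  F9: had never run; runs now, result 9.
  F12: a read changed (A1 -7->-5; A7 -7->0) — executes, giving 0.
  B10: a read changed (F12 49->0) — executes, giving 0.
  B4: a read changed (A7 -7->0; B10 -49->0) — executes, giving 9.
  H10: a read changed (A7 -7->0; A1 -7->-5) — executes, giving 9.
  E3: a read changed (H10 -7->9; E12 -7->-5) — executes, giving -5.
  H5: a read changed (B10 -49->0; E3 -7->-5) — executes, giving 0.
  D1: had never run; runs now, result 0.
  G8: had never run; runs now, result 1.
  F11: a read changed (A7 -7->0; B4 -49->9) — executes, giving 1.
  B3: a read changed (B4 -49->9; F11 -49->1) — executes, giving 9.
  B7: a read changed (H5 -7->0; B3 -49->9) — executes, giving 0.

Note the branch switch — D1, F9, G8 had no cache and run now for the first time.

14 formula cells run: A1, B3, B4, B7, B10, D1, E3, E12, F9, F11, F12, G8, H5, H10.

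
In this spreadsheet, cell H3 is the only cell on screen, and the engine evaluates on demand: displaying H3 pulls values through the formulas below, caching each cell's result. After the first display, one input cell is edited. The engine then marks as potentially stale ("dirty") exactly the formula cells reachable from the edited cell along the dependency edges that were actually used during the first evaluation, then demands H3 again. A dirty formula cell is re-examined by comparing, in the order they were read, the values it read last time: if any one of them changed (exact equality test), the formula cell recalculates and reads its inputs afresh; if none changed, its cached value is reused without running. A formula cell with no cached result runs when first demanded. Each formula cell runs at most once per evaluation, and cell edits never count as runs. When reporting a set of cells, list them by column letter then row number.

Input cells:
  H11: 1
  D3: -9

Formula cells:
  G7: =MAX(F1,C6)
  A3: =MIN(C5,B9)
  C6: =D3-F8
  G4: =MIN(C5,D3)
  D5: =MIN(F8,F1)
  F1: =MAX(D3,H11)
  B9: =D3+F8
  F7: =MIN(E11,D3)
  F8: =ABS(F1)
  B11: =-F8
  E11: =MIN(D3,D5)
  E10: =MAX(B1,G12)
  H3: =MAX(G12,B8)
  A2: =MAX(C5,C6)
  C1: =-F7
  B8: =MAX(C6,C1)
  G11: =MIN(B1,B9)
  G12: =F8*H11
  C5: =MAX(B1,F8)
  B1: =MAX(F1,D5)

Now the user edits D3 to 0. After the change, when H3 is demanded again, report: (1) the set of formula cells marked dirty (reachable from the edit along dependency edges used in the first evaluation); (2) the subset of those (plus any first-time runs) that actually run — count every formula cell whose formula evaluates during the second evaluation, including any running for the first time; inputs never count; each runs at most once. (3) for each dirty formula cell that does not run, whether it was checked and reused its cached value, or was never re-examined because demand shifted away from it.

Dirty set: B8, C1, C6, D5, E11, F1, F7, F8, G12, H3.
Run set: B8, C1, C6, E11, F1, F7, H3 (7 run).
Re-examined without running (cache reused): D5, F8, G12.
The important point: at F8 every value read last time is unchanged, so the dirty flag clears without a run.

Initial pass — values computed on the first demand:
  F1 = MAX(-9, 1) = 1
  F8 = ABS(1) = 1
  C6 = -9 - 1 = -10
  D5 = MIN(1, 1) = 1
  E11 = MIN(-9, 1) = -9
  F7 = MIN(-9, -9) = -9
  C1 = -(-9) = 9
  B8 = MAX(-10, 9) = 9
  G12 = 1 * 1 = 1
  H3 = MAX(1, 9) = 9

Second demand — change propagation:
  F1: re-runs because D3 -9->0; new result 1 (unchanged).
  F8: re-examined; everything it read last time is the same (F1 unchanged) — cache 1 kept, no run.
  C6: re-runs because D3 -9->0; new result -1.
  D5: re-examined; everything it read last time is the same (F8 unchanged, F1 unchanged) — cache 1 kept, no run.
  E11: re-runs because D3 -9->0; new result 0.
  F7: re-runs because E11 -9->0; D3 -9->0; new result 0.
  C1: re-runs because F7 -9->0; new result 0.
  B8: re-runs because C6 -10->-1; C1 9->0; new result 0.
  G12: re-examined; everything it read last time is the same (F8 unchanged, H11 unchanged) — cache 1 kept, no run.
  H3: re-runs because B8 9->0; new result 1.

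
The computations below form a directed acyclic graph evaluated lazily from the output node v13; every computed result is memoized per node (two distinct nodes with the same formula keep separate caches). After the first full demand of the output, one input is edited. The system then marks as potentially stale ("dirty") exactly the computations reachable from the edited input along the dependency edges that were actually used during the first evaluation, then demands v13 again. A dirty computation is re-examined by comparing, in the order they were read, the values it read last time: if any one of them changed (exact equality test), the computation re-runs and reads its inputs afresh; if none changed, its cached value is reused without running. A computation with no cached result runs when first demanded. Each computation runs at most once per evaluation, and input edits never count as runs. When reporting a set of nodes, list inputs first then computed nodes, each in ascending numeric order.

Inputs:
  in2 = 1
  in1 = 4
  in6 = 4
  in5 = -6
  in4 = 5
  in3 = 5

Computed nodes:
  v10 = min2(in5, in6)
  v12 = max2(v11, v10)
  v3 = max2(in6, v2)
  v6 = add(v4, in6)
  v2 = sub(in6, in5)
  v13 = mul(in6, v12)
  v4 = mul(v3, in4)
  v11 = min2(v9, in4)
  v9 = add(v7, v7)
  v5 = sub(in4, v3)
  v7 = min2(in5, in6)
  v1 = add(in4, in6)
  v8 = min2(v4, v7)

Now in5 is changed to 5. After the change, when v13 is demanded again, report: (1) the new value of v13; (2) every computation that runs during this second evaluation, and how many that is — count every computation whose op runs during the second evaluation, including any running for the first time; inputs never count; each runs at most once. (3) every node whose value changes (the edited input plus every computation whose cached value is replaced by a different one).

First demand of the output computes:
  v7 = min2(-6, 4) = -6
  v9 = add(-6, -6) = -12
  v10 = min2(-6, 4) = -6
  v11 = min2(-12, 5) = -12
  v12 = max2(-12, -6) = -6
  v13 = mul(4, -6) = -24

After the edit, cleaning proceeds:
  v7: a read changed (in5 -6->5) — executes, giving 4.
  v9: a read changed (v7 -6->4; v7 -6->4) — executes, giving 8.
  v10: a read changed (in5 -6->5) — executes, giving 4.
  v11: a read changed (v9 -12->8) — executes, giving 5.
  v12: a read changed (v11 -12->5; v10 -6->4) — executes, giving 5.
  v13: a read changed (v12 -6->5) — executes, giving 20.

Demanding v13 again yields 20.
6 computations run: v7, v9, v10, v11, v12, v13.
The nodes whose values change: in5, v7, v9, v10, v11, v12, v13.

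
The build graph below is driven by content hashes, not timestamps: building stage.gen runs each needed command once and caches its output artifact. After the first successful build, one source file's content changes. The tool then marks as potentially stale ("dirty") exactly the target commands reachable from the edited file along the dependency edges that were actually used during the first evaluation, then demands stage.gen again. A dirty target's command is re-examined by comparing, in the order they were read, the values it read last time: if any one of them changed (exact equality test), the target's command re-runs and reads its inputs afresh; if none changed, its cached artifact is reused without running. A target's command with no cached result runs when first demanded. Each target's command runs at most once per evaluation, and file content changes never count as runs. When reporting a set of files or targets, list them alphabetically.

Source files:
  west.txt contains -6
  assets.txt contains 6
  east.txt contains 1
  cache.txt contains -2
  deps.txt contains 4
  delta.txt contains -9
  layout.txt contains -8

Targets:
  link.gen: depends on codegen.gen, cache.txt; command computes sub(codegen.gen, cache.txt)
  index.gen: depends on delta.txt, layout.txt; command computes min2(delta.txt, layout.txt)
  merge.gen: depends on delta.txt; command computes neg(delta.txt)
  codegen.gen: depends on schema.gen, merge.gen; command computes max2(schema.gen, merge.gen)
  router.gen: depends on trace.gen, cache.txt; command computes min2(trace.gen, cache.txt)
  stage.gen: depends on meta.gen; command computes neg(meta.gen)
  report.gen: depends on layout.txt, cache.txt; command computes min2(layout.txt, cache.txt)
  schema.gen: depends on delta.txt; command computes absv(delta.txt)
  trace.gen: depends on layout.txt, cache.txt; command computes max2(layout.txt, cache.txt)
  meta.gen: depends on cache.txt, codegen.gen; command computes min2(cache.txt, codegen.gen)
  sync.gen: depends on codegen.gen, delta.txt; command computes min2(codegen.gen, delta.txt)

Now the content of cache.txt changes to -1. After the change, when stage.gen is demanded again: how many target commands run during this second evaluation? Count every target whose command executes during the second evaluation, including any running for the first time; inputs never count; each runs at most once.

Initial pass — values computed on the first demand:
  merge.gen = neg(-9) = 9
  schema.gen = absv(-9) = 9
  codegen.gen = max2(9, 9) = 9
  meta.gen = min2(-2, 9) = -2
  stage.gen = neg(-2) = 2

Second demand — change propagation:
  meta.gen: re-runs because cache.txt -2->-1; new result -1.
  stage.gen: re-runs because meta.gen -2->-1; new result 1.

Run set: meta.gen, stage.gen (2 run).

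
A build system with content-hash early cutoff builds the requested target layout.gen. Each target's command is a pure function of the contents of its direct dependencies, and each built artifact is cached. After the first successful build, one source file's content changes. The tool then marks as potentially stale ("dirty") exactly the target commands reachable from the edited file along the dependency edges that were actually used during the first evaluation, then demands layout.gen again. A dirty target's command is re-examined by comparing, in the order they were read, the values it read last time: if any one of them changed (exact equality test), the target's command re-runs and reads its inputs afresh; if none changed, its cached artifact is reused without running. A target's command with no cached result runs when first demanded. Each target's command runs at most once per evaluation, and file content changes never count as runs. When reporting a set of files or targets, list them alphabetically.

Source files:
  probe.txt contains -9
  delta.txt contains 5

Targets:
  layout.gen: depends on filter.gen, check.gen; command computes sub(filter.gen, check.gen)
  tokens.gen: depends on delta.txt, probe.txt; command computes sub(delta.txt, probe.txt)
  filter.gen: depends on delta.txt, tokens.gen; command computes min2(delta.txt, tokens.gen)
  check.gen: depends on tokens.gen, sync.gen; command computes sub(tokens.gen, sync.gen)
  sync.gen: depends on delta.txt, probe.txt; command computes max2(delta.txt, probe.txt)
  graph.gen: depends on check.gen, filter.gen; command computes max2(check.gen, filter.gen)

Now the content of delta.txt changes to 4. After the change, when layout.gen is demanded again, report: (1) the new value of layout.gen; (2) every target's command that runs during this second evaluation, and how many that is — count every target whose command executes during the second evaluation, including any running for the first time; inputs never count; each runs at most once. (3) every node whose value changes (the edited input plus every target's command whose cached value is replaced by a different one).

New value of layout.gen: -5.
Target commands that run: check.gen, filter.gen, layout.gen, sync.gen, tokens.gen — 5 in total.
Values that change: delta.txt, filter.gen, layout.gen, sync.gen, tokens.gen.

First evaluation (everything demanded from the output):
  sync.gen = max2(5, -9) = 5
  tokens.gen = sub(5, -9) = 14
  check.gen = sub(14, 5) = 9
  filter.gen = min2(5, 14) = 5
  layout.gen = sub(5, 9) = -4

Propagation after the edit:
  sync.gen: runs — delta.txt 5->4; result 4.
  tokens.gen: runs — delta.txt 5->4; result 13.
  check.gen: runs — tokens.gen 14->13; sync.gen 5->4; result 9 (same value as before).
  filter.gen: runs — delta.txt 5->4; tokens.gen 14->13; result 4.
  layout.gen: runs — filter.gen 5->4; result -5.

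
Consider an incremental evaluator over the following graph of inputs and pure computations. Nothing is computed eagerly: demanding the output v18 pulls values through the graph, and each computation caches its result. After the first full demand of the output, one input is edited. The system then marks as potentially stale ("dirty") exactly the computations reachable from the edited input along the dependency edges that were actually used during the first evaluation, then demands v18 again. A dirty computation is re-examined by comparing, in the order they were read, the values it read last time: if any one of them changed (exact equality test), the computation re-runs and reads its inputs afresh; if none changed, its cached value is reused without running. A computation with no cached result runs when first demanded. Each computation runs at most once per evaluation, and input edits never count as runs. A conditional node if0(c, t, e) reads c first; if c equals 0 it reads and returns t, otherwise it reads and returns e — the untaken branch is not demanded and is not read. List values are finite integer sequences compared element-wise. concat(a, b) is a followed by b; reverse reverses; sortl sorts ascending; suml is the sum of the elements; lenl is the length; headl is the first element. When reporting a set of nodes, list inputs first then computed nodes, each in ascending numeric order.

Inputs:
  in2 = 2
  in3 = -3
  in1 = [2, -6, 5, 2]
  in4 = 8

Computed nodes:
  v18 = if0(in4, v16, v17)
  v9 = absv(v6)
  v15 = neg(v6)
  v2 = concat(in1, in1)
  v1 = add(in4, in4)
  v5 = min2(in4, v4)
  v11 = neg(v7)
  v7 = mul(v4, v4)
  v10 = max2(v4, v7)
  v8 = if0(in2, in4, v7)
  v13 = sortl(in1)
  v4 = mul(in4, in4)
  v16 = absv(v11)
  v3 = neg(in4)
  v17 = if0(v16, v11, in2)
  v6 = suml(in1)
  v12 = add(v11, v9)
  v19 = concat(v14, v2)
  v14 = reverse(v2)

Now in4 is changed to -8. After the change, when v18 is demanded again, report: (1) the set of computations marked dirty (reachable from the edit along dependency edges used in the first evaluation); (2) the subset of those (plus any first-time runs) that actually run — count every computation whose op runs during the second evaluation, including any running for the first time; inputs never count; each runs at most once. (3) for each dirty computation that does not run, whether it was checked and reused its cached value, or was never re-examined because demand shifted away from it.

Dirty set: v4, v7, v11, v16, v17, v18.
Run set: v4, v18 (2 run).
Re-examined without running (cache reused): v7, v11, v16, v17.
The important point: at v7 every value read last time is unchanged, so the dirty flag clears without a run.

Initial pass — values computed on the first demand:
  v4 = mul(8, 8) = 64
  v7 = mul(64, 64) = 4096
  v11 = neg(4096) = -4096
  v16 = absv(-4096) = 4096
  v17 = if0(v16=4096 -> else branch in2) = 2
  v18 = if0(in4=8 -> else branch v17) = 2

Second demand — change propagation:
  v4: re-runs because in4 8->-8; in4 8->-8; new result 64 (unchanged).
  v7: re-examined; everything it read last time is the same (v4 unchanged, v4 unchanged) — cache 4096 kept, no run.
  v11: re-examined; everything it read last time is the same (v7 unchanged) — cache -4096 kept, no run.
  v16: re-examined; everything it read last time is the same (v11 unchanged) — cache 4096 kept, no run.
  v17: re-examined; everything it read last time is the same (v16 unchanged, in2 unchanged) — cache 2 kept, no run.
  v18: re-runs because in4 8->-8; new result 2 (unchanged).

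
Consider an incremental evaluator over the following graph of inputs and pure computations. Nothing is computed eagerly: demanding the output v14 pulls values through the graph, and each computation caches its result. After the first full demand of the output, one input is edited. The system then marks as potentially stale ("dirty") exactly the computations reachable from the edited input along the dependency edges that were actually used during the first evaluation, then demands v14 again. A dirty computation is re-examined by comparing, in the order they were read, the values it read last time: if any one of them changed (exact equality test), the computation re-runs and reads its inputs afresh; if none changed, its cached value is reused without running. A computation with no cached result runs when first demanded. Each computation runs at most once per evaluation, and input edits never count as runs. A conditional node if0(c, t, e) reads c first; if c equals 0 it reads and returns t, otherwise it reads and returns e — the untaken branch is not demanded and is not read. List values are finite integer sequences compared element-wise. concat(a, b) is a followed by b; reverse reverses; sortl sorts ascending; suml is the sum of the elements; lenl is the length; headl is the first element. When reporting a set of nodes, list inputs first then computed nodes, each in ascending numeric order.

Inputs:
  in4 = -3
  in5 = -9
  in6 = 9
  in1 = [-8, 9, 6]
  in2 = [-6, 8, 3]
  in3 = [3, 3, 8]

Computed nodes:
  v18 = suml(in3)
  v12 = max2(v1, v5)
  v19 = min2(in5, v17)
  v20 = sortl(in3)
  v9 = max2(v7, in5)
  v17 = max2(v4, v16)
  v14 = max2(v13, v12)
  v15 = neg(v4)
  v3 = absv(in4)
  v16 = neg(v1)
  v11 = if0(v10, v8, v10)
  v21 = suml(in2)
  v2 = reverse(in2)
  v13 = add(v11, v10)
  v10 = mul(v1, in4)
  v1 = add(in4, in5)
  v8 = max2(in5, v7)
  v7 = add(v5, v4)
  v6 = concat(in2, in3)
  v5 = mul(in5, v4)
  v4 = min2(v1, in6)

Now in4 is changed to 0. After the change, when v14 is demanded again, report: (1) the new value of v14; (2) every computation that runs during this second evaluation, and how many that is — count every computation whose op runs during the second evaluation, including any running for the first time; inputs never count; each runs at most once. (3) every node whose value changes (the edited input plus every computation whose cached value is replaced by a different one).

v14 now evaluates to 81.
Run set: v1, v4, v5, v7, v8, v10, v11, v12, v13, v14 (10 run).
Changed values: in4, v1, v4, v5, v10, v11, v12, v14.
The important point: the flipped condition pulls in fresh nodes; v7, v8 run for the first time.

Initial pass — values computed on the first demand:
  v1 = add(-3, -9) = -12
  v4 = min2(-12, 9) = -12
  v5 = mul(-9, -12) = 108
  v10 = mul(-12, -3) = 36
  v11 = if0(v10=36 -> else branch v10) = 36
  v12 = max2(-12, 108) = 108
  v13 = add(36, 36) = 72
  v14 = max2(72, 108) = 108

Second demand — change propagation:
  v1: re-runs because in4 -3->0; new result -9.
  v4: re-runs because v1 -12->-9; new result -9.
  v5: re-runs because v4 -12->-9; new result 81.
  v7: newly demanded (no cache) — executes and yields 72.
  v8: newly demanded (no cache) — executes and yields 72.
  v10: re-runs because v1 -12->-9; in4 -3->0; new result 0.
  v11: re-runs because v10 36->0; v10 36->0; new result 72.
  v12: re-runs because v1 -12->-9; v5 108->81; new result 81.
  v13: re-runs because v11 36->72; v10 36->0; new result 72 (unchanged).
  v14: re-runs because v12 108->81; new result 81.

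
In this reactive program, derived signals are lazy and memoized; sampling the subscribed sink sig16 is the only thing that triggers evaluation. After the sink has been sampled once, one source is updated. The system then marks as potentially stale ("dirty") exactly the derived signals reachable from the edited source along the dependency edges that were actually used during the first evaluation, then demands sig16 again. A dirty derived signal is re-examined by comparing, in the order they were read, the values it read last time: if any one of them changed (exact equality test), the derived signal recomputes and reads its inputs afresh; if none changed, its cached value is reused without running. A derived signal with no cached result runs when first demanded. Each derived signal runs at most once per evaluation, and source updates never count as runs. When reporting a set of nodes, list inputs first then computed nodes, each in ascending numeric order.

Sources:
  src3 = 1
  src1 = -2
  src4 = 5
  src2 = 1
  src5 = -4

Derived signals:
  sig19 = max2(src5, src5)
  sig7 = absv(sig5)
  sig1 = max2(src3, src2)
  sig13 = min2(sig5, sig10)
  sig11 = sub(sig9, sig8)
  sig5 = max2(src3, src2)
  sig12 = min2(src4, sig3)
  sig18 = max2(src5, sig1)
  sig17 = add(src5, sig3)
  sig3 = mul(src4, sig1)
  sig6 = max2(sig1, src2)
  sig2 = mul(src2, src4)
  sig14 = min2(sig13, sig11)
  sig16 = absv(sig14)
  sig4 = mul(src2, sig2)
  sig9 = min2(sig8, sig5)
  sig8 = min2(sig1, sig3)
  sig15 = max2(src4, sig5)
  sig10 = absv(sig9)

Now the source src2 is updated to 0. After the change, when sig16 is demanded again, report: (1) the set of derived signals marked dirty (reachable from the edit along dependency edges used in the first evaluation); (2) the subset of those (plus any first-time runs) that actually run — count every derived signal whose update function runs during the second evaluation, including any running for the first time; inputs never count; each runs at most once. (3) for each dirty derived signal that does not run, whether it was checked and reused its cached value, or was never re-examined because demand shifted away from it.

The edit dirties: sig1, sig3, sig5, sig8, sig9, sig10, sig11, sig13, sig14, sig16.
2 derived signals run: sig1, sig5.
Cache hits after checking: sig3, sig8, sig9, sig10, sig11, sig13, sig14, sig16.
Note where the cutoff bites: sig3 is checked, finds nothing changed, and keeps its cache.

First demand of the output computes:
  sig1 = max2(1, 1) = 1
  sig3 = mul(5, 1) = 5
  sig5 = max2(1, 1) = 1
  sig8 = min2(1, 5) = 1
  sig9 = min2(1, 1) = 1
  sig10 = absv(1) = 1
  sig11 = sub(1, 1) = 0
  sig13 = min2(1, 1) = 1
  sig14 = min2(1, 0) = 0
  sig16 = absv(0) = 0

After the edit, cleaning proceeds:
  sig1: a read changed (src2 1->0) — executes, giving 1 — identical to its old value.
  sig3: dirty, but its reads are unchanged (src4 unchanged, sig1 unchanged); cached 5 stands.
  sig5: a read changed (src2 1->0) — executes, giving 1 — identical to its old value.
  sig8: dirty, but its reads are unchanged (sig1 unchanged, sig3 unchanged); cached 1 stands.
  sig9: dirty, but its reads are unchanged (sig8 unchanged, sig5 unchanged); cached 1 stands.
  sig10: dirty, but its reads are unchanged (sig9 unchanged); cached 1 stands.
  sig11: dirty, but its reads are unchanged (sig9 unchanged, sig8 unchanged); cached 0 stands.
  sig13: dirty, but its reads are unchanged (sig5 unchanged, sig10 unchanged); cached 1 stands.
  sig14: dirty, but its reads are unchanged (sig13 unchanged, sig11 unchanged); cached 0 stands.
  sig16: dirty, but its reads are unchanged (sig14 unchanged); cached 0 stands.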